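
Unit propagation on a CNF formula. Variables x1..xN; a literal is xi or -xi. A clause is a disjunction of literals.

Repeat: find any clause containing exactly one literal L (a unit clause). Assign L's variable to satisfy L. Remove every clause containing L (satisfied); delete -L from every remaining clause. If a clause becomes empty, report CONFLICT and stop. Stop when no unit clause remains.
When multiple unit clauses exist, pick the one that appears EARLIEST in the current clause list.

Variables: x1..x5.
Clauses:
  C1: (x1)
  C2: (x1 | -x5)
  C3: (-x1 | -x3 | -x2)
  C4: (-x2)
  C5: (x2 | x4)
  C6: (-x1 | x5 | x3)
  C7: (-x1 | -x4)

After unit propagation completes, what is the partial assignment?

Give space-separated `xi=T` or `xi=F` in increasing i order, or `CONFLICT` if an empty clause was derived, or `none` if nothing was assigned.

unit clause [1] forces x1=T; simplify:
  drop -1 from [-1, -3, -2] -> [-3, -2]
  drop -1 from [-1, 5, 3] -> [5, 3]
  drop -1 from [-1, -4] -> [-4]
  satisfied 2 clause(s); 5 remain; assigned so far: [1]
unit clause [-2] forces x2=F; simplify:
  drop 2 from [2, 4] -> [4]
  satisfied 2 clause(s); 3 remain; assigned so far: [1, 2]
unit clause [4] forces x4=T; simplify:
  drop -4 from [-4] -> [] (empty!)
  satisfied 1 clause(s); 2 remain; assigned so far: [1, 2, 4]
CONFLICT (empty clause)

Answer: CONFLICT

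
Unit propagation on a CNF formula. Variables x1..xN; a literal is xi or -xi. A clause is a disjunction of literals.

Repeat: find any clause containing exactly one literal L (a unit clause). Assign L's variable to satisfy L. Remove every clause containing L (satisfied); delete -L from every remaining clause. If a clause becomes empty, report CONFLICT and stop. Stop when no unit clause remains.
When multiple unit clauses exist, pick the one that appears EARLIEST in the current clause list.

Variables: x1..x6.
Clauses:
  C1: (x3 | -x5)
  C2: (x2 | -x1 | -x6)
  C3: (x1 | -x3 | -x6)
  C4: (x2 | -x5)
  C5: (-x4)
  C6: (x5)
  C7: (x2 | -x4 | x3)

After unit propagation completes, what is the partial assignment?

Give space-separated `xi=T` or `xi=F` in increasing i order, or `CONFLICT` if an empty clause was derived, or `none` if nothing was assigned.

Answer: x2=T x3=T x4=F x5=T

Derivation:
unit clause [-4] forces x4=F; simplify:
  satisfied 2 clause(s); 5 remain; assigned so far: [4]
unit clause [5] forces x5=T; simplify:
  drop -5 from [3, -5] -> [3]
  drop -5 from [2, -5] -> [2]
  satisfied 1 clause(s); 4 remain; assigned so far: [4, 5]
unit clause [3] forces x3=T; simplify:
  drop -3 from [1, -3, -6] -> [1, -6]
  satisfied 1 clause(s); 3 remain; assigned so far: [3, 4, 5]
unit clause [2] forces x2=T; simplify:
  satisfied 2 clause(s); 1 remain; assigned so far: [2, 3, 4, 5]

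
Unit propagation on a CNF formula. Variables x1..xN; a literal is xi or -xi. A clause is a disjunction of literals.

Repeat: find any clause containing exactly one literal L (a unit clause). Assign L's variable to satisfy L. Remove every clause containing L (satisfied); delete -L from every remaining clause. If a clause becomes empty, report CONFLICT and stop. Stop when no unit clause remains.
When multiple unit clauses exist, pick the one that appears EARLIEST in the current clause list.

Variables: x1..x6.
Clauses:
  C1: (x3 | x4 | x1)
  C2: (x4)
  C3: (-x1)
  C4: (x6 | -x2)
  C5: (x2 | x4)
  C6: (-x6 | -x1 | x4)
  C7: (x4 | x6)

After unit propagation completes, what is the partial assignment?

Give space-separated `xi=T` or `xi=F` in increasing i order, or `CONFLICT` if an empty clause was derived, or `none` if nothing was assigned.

Answer: x1=F x4=T

Derivation:
unit clause [4] forces x4=T; simplify:
  satisfied 5 clause(s); 2 remain; assigned so far: [4]
unit clause [-1] forces x1=F; simplify:
  satisfied 1 clause(s); 1 remain; assigned so far: [1, 4]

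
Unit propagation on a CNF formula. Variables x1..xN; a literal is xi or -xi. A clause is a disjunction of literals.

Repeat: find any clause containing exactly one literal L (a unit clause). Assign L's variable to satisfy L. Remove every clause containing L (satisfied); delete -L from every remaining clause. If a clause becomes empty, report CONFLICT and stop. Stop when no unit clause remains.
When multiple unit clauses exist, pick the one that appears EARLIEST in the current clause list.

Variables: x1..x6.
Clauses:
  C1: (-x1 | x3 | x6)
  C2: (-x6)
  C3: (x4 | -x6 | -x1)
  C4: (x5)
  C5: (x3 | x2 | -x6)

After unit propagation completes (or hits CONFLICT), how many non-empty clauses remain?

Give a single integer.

unit clause [-6] forces x6=F; simplify:
  drop 6 from [-1, 3, 6] -> [-1, 3]
  satisfied 3 clause(s); 2 remain; assigned so far: [6]
unit clause [5] forces x5=T; simplify:
  satisfied 1 clause(s); 1 remain; assigned so far: [5, 6]

Answer: 1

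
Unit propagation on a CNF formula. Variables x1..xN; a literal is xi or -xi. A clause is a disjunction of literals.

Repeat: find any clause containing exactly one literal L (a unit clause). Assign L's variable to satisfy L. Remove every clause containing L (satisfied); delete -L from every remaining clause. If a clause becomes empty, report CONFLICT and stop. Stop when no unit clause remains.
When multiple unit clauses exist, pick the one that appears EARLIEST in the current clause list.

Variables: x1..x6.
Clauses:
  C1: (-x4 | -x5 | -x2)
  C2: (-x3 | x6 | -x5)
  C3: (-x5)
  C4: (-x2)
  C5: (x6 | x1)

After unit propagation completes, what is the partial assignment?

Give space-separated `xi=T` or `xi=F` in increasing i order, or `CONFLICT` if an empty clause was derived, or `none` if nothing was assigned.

Answer: x2=F x5=F

Derivation:
unit clause [-5] forces x5=F; simplify:
  satisfied 3 clause(s); 2 remain; assigned so far: [5]
unit clause [-2] forces x2=F; simplify:
  satisfied 1 clause(s); 1 remain; assigned so far: [2, 5]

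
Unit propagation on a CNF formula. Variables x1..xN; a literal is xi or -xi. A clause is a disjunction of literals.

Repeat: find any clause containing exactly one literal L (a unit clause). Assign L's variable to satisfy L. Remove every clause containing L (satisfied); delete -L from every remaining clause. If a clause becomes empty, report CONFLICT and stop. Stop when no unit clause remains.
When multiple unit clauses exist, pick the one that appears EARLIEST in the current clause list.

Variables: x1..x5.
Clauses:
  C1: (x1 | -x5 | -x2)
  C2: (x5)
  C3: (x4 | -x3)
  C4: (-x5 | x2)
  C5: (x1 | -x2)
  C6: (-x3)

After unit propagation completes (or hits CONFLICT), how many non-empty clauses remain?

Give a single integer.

unit clause [5] forces x5=T; simplify:
  drop -5 from [1, -5, -2] -> [1, -2]
  drop -5 from [-5, 2] -> [2]
  satisfied 1 clause(s); 5 remain; assigned so far: [5]
unit clause [2] forces x2=T; simplify:
  drop -2 from [1, -2] -> [1]
  drop -2 from [1, -2] -> [1]
  satisfied 1 clause(s); 4 remain; assigned so far: [2, 5]
unit clause [1] forces x1=T; simplify:
  satisfied 2 clause(s); 2 remain; assigned so far: [1, 2, 5]
unit clause [-3] forces x3=F; simplify:
  satisfied 2 clause(s); 0 remain; assigned so far: [1, 2, 3, 5]

Answer: 0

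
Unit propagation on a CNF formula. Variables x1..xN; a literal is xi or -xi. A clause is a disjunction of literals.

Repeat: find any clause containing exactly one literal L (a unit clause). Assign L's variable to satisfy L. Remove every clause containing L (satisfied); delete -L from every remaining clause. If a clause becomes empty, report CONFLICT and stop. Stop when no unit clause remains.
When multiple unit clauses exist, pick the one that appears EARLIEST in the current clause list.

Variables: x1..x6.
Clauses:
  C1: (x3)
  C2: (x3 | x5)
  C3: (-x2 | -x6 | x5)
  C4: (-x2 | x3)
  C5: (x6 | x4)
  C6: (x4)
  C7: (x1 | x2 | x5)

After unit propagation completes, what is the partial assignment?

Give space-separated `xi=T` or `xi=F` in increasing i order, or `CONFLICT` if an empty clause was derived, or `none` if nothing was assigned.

unit clause [3] forces x3=T; simplify:
  satisfied 3 clause(s); 4 remain; assigned so far: [3]
unit clause [4] forces x4=T; simplify:
  satisfied 2 clause(s); 2 remain; assigned so far: [3, 4]

Answer: x3=T x4=T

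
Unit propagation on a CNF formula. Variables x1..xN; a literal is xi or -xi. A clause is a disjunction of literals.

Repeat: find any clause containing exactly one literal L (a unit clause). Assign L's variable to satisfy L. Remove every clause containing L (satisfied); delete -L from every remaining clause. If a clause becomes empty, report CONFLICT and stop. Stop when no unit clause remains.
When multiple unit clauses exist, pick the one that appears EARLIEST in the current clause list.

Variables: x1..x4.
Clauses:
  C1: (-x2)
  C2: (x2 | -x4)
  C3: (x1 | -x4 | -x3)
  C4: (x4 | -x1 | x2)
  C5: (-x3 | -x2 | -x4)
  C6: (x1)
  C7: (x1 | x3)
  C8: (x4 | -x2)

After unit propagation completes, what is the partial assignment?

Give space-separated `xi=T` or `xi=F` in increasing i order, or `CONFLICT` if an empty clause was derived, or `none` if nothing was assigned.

Answer: CONFLICT

Derivation:
unit clause [-2] forces x2=F; simplify:
  drop 2 from [2, -4] -> [-4]
  drop 2 from [4, -1, 2] -> [4, -1]
  satisfied 3 clause(s); 5 remain; assigned so far: [2]
unit clause [-4] forces x4=F; simplify:
  drop 4 from [4, -1] -> [-1]
  satisfied 2 clause(s); 3 remain; assigned so far: [2, 4]
unit clause [-1] forces x1=F; simplify:
  drop 1 from [1] -> [] (empty!)
  drop 1 from [1, 3] -> [3]
  satisfied 1 clause(s); 2 remain; assigned so far: [1, 2, 4]
CONFLICT (empty clause)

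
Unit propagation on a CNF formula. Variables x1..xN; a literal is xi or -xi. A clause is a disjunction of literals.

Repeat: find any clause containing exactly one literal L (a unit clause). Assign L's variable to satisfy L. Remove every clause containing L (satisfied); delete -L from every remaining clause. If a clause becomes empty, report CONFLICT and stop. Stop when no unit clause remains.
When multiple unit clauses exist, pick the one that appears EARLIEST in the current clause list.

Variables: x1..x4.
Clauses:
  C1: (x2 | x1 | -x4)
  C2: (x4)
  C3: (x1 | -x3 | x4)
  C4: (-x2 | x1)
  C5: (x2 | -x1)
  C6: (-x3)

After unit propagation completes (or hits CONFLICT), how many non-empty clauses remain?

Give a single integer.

unit clause [4] forces x4=T; simplify:
  drop -4 from [2, 1, -4] -> [2, 1]
  satisfied 2 clause(s); 4 remain; assigned so far: [4]
unit clause [-3] forces x3=F; simplify:
  satisfied 1 clause(s); 3 remain; assigned so far: [3, 4]

Answer: 3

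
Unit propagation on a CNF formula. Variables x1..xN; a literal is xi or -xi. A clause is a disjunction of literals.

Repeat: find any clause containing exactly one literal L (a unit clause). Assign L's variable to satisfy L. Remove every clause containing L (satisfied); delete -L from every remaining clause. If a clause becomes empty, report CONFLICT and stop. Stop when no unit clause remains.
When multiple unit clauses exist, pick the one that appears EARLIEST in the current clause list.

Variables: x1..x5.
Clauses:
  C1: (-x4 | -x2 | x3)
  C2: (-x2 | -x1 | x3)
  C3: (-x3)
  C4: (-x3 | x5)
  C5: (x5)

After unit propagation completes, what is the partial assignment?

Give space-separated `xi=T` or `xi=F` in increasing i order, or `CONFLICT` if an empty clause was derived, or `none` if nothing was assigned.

unit clause [-3] forces x3=F; simplify:
  drop 3 from [-4, -2, 3] -> [-4, -2]
  drop 3 from [-2, -1, 3] -> [-2, -1]
  satisfied 2 clause(s); 3 remain; assigned so far: [3]
unit clause [5] forces x5=T; simplify:
  satisfied 1 clause(s); 2 remain; assigned so far: [3, 5]

Answer: x3=F x5=T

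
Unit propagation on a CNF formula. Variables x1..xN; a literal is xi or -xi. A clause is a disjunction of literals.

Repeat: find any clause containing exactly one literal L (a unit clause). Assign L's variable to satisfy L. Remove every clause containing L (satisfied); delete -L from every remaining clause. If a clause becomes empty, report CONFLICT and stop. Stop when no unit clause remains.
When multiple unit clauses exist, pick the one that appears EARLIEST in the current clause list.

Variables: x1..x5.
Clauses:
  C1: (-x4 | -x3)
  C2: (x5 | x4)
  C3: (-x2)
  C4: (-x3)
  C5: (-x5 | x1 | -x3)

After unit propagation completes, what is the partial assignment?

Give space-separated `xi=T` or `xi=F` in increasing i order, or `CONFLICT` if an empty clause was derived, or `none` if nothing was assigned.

unit clause [-2] forces x2=F; simplify:
  satisfied 1 clause(s); 4 remain; assigned so far: [2]
unit clause [-3] forces x3=F; simplify:
  satisfied 3 clause(s); 1 remain; assigned so far: [2, 3]

Answer: x2=F x3=F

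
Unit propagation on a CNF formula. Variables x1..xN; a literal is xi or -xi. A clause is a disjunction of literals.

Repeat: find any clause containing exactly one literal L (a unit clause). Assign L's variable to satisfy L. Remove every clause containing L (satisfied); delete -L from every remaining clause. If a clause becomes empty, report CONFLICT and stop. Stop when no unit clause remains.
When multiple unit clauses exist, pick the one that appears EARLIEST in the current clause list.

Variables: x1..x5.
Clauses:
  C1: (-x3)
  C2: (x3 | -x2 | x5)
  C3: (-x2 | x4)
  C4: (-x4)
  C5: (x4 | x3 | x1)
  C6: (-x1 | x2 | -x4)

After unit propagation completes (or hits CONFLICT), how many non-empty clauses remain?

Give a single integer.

Answer: 0

Derivation:
unit clause [-3] forces x3=F; simplify:
  drop 3 from [3, -2, 5] -> [-2, 5]
  drop 3 from [4, 3, 1] -> [4, 1]
  satisfied 1 clause(s); 5 remain; assigned so far: [3]
unit clause [-4] forces x4=F; simplify:
  drop 4 from [-2, 4] -> [-2]
  drop 4 from [4, 1] -> [1]
  satisfied 2 clause(s); 3 remain; assigned so far: [3, 4]
unit clause [-2] forces x2=F; simplify:
  satisfied 2 clause(s); 1 remain; assigned so far: [2, 3, 4]
unit clause [1] forces x1=T; simplify:
  satisfied 1 clause(s); 0 remain; assigned so far: [1, 2, 3, 4]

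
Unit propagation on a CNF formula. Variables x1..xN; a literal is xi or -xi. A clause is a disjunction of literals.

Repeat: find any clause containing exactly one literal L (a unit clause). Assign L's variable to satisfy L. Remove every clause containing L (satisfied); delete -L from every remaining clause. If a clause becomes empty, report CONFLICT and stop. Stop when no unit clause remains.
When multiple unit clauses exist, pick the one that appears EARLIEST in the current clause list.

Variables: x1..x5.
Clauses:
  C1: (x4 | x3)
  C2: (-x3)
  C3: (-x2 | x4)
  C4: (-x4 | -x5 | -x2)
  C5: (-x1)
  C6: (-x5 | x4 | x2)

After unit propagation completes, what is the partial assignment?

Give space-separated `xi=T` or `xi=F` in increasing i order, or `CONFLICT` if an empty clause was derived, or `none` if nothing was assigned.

Answer: x1=F x3=F x4=T

Derivation:
unit clause [-3] forces x3=F; simplify:
  drop 3 from [4, 3] -> [4]
  satisfied 1 clause(s); 5 remain; assigned so far: [3]
unit clause [4] forces x4=T; simplify:
  drop -4 from [-4, -5, -2] -> [-5, -2]
  satisfied 3 clause(s); 2 remain; assigned so far: [3, 4]
unit clause [-1] forces x1=F; simplify:
  satisfied 1 clause(s); 1 remain; assigned so far: [1, 3, 4]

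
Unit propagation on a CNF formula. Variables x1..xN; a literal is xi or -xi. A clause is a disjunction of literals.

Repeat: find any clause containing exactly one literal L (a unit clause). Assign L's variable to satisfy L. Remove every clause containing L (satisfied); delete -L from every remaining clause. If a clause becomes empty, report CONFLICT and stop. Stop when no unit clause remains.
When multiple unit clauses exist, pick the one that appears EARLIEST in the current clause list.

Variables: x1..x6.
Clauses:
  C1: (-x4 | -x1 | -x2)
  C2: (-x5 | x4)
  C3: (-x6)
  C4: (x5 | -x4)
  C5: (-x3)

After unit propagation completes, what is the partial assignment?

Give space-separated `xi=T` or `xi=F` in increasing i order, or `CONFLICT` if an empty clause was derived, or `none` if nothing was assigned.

unit clause [-6] forces x6=F; simplify:
  satisfied 1 clause(s); 4 remain; assigned so far: [6]
unit clause [-3] forces x3=F; simplify:
  satisfied 1 clause(s); 3 remain; assigned so far: [3, 6]

Answer: x3=F x6=F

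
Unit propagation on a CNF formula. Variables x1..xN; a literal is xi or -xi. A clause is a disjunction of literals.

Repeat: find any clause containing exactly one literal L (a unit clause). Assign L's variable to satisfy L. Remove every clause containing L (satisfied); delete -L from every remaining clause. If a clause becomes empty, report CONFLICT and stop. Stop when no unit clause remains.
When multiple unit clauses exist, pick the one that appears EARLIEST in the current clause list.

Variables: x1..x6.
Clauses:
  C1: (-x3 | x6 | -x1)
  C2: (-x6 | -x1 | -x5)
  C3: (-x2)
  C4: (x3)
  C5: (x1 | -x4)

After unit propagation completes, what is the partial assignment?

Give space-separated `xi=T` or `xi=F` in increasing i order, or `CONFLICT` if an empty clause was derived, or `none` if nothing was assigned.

unit clause [-2] forces x2=F; simplify:
  satisfied 1 clause(s); 4 remain; assigned so far: [2]
unit clause [3] forces x3=T; simplify:
  drop -3 from [-3, 6, -1] -> [6, -1]
  satisfied 1 clause(s); 3 remain; assigned so far: [2, 3]

Answer: x2=F x3=T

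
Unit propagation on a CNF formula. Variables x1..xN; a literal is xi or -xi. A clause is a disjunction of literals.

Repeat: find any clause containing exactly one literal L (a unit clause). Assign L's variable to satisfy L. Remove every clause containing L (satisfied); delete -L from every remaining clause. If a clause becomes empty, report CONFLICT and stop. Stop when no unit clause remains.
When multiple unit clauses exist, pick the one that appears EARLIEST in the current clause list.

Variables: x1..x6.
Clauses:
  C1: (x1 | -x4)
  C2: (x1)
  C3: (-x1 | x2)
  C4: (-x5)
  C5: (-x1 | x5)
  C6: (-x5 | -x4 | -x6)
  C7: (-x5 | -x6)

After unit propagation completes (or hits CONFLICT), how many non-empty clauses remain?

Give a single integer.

Answer: 0

Derivation:
unit clause [1] forces x1=T; simplify:
  drop -1 from [-1, 2] -> [2]
  drop -1 from [-1, 5] -> [5]
  satisfied 2 clause(s); 5 remain; assigned so far: [1]
unit clause [2] forces x2=T; simplify:
  satisfied 1 clause(s); 4 remain; assigned so far: [1, 2]
unit clause [-5] forces x5=F; simplify:
  drop 5 from [5] -> [] (empty!)
  satisfied 3 clause(s); 1 remain; assigned so far: [1, 2, 5]
CONFLICT (empty clause)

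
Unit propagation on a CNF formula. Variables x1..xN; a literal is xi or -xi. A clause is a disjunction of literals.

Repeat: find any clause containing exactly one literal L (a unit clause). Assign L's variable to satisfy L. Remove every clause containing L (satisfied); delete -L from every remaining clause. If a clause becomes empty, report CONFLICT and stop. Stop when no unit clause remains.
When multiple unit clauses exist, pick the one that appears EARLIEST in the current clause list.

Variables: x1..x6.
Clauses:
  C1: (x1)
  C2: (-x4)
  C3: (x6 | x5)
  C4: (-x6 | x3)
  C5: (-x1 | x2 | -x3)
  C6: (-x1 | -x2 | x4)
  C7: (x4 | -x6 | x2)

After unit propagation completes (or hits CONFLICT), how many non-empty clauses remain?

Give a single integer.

Answer: 0

Derivation:
unit clause [1] forces x1=T; simplify:
  drop -1 from [-1, 2, -3] -> [2, -3]
  drop -1 from [-1, -2, 4] -> [-2, 4]
  satisfied 1 clause(s); 6 remain; assigned so far: [1]
unit clause [-4] forces x4=F; simplify:
  drop 4 from [-2, 4] -> [-2]
  drop 4 from [4, -6, 2] -> [-6, 2]
  satisfied 1 clause(s); 5 remain; assigned so far: [1, 4]
unit clause [-2] forces x2=F; simplify:
  drop 2 from [2, -3] -> [-3]
  drop 2 from [-6, 2] -> [-6]
  satisfied 1 clause(s); 4 remain; assigned so far: [1, 2, 4]
unit clause [-3] forces x3=F; simplify:
  drop 3 from [-6, 3] -> [-6]
  satisfied 1 clause(s); 3 remain; assigned so far: [1, 2, 3, 4]
unit clause [-6] forces x6=F; simplify:
  drop 6 from [6, 5] -> [5]
  satisfied 2 clause(s); 1 remain; assigned so far: [1, 2, 3, 4, 6]
unit clause [5] forces x5=T; simplify:
  satisfied 1 clause(s); 0 remain; assigned so far: [1, 2, 3, 4, 5, 6]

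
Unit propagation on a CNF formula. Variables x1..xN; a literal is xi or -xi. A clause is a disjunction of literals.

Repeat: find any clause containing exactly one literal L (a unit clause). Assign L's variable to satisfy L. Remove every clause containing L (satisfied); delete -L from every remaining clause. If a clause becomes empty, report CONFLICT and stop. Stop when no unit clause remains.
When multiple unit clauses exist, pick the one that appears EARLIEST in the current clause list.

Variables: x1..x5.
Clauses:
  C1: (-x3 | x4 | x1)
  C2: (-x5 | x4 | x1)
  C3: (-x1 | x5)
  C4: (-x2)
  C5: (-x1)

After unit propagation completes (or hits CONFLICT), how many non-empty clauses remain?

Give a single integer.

unit clause [-2] forces x2=F; simplify:
  satisfied 1 clause(s); 4 remain; assigned so far: [2]
unit clause [-1] forces x1=F; simplify:
  drop 1 from [-3, 4, 1] -> [-3, 4]
  drop 1 from [-5, 4, 1] -> [-5, 4]
  satisfied 2 clause(s); 2 remain; assigned so far: [1, 2]

Answer: 2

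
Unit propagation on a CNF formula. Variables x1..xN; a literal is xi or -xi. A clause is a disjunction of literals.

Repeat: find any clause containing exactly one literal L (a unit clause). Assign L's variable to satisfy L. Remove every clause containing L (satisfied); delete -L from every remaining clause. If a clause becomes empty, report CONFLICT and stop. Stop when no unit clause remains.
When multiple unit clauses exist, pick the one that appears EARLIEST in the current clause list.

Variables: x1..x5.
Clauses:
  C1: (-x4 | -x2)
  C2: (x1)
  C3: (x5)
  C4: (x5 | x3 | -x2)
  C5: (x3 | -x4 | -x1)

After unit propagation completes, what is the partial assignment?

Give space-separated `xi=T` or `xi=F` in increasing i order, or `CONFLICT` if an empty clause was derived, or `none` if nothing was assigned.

Answer: x1=T x5=T

Derivation:
unit clause [1] forces x1=T; simplify:
  drop -1 from [3, -4, -1] -> [3, -4]
  satisfied 1 clause(s); 4 remain; assigned so far: [1]
unit clause [5] forces x5=T; simplify:
  satisfied 2 clause(s); 2 remain; assigned so far: [1, 5]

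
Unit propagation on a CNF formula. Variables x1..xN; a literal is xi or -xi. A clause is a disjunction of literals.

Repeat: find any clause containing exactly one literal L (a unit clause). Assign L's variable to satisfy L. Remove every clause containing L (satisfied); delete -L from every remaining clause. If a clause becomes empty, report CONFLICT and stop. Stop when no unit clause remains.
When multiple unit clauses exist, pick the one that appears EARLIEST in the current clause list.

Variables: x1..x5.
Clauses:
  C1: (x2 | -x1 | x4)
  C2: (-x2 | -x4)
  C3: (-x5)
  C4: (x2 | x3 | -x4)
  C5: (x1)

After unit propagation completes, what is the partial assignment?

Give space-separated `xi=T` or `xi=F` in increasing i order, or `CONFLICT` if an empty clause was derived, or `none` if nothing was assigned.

unit clause [-5] forces x5=F; simplify:
  satisfied 1 clause(s); 4 remain; assigned so far: [5]
unit clause [1] forces x1=T; simplify:
  drop -1 from [2, -1, 4] -> [2, 4]
  satisfied 1 clause(s); 3 remain; assigned so far: [1, 5]

Answer: x1=T x5=F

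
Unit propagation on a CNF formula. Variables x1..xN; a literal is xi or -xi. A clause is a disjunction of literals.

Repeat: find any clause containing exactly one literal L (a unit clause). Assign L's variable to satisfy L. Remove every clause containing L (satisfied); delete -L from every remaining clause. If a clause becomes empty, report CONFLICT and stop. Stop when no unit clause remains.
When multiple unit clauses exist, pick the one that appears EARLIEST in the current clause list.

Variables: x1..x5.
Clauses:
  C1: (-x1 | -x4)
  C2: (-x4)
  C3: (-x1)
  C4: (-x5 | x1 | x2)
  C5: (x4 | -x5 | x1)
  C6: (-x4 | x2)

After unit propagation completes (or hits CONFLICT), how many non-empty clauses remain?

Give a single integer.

Answer: 0

Derivation:
unit clause [-4] forces x4=F; simplify:
  drop 4 from [4, -5, 1] -> [-5, 1]
  satisfied 3 clause(s); 3 remain; assigned so far: [4]
unit clause [-1] forces x1=F; simplify:
  drop 1 from [-5, 1, 2] -> [-5, 2]
  drop 1 from [-5, 1] -> [-5]
  satisfied 1 clause(s); 2 remain; assigned so far: [1, 4]
unit clause [-5] forces x5=F; simplify:
  satisfied 2 clause(s); 0 remain; assigned so far: [1, 4, 5]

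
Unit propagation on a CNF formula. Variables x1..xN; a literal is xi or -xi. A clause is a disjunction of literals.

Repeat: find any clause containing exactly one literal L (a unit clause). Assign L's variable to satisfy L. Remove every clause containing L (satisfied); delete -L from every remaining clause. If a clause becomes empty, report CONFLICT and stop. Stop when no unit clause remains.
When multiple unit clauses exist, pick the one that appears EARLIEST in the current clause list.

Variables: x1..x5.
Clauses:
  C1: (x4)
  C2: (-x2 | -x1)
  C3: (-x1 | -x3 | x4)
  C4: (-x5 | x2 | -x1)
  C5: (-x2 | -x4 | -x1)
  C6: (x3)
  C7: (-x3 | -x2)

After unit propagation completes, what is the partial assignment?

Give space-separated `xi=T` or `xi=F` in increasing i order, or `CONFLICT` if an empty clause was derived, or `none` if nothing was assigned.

unit clause [4] forces x4=T; simplify:
  drop -4 from [-2, -4, -1] -> [-2, -1]
  satisfied 2 clause(s); 5 remain; assigned so far: [4]
unit clause [3] forces x3=T; simplify:
  drop -3 from [-3, -2] -> [-2]
  satisfied 1 clause(s); 4 remain; assigned so far: [3, 4]
unit clause [-2] forces x2=F; simplify:
  drop 2 from [-5, 2, -1] -> [-5, -1]
  satisfied 3 clause(s); 1 remain; assigned so far: [2, 3, 4]

Answer: x2=F x3=T x4=T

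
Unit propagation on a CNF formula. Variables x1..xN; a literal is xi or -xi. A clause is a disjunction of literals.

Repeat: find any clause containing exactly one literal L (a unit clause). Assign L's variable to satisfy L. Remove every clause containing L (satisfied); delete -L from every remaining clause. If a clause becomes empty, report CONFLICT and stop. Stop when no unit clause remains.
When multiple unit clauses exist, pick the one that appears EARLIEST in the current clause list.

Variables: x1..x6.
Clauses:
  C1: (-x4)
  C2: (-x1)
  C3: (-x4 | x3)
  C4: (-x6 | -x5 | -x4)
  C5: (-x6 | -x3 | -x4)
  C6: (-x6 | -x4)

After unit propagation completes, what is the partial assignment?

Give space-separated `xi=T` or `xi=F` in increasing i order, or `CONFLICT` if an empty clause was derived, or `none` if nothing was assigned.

Answer: x1=F x4=F

Derivation:
unit clause [-4] forces x4=F; simplify:
  satisfied 5 clause(s); 1 remain; assigned so far: [4]
unit clause [-1] forces x1=F; simplify:
  satisfied 1 clause(s); 0 remain; assigned so far: [1, 4]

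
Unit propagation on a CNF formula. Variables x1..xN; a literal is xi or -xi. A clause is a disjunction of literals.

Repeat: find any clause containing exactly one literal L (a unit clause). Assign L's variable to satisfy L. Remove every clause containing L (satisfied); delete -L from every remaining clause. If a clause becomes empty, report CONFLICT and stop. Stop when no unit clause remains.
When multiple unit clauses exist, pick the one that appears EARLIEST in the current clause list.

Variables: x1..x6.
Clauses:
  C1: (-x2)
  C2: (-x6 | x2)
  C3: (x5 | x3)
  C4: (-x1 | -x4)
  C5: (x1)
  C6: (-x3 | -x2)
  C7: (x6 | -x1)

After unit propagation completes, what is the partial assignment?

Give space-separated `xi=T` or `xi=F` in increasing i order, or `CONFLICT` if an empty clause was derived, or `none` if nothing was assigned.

Answer: CONFLICT

Derivation:
unit clause [-2] forces x2=F; simplify:
  drop 2 from [-6, 2] -> [-6]
  satisfied 2 clause(s); 5 remain; assigned so far: [2]
unit clause [-6] forces x6=F; simplify:
  drop 6 from [6, -1] -> [-1]
  satisfied 1 clause(s); 4 remain; assigned so far: [2, 6]
unit clause [1] forces x1=T; simplify:
  drop -1 from [-1, -4] -> [-4]
  drop -1 from [-1] -> [] (empty!)
  satisfied 1 clause(s); 3 remain; assigned so far: [1, 2, 6]
CONFLICT (empty clause)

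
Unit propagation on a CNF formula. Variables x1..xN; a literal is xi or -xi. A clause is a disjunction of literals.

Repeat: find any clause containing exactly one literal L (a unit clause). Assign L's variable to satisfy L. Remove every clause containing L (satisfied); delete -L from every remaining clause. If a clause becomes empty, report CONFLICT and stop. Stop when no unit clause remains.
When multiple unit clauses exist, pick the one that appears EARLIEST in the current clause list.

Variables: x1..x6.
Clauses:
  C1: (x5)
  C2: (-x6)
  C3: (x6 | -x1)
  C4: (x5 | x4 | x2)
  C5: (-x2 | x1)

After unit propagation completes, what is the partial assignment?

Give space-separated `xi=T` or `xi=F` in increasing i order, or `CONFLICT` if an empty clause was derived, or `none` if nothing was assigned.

Answer: x1=F x2=F x5=T x6=F

Derivation:
unit clause [5] forces x5=T; simplify:
  satisfied 2 clause(s); 3 remain; assigned so far: [5]
unit clause [-6] forces x6=F; simplify:
  drop 6 from [6, -1] -> [-1]
  satisfied 1 clause(s); 2 remain; assigned so far: [5, 6]
unit clause [-1] forces x1=F; simplify:
  drop 1 from [-2, 1] -> [-2]
  satisfied 1 clause(s); 1 remain; assigned so far: [1, 5, 6]
unit clause [-2] forces x2=F; simplify:
  satisfied 1 clause(s); 0 remain; assigned so far: [1, 2, 5, 6]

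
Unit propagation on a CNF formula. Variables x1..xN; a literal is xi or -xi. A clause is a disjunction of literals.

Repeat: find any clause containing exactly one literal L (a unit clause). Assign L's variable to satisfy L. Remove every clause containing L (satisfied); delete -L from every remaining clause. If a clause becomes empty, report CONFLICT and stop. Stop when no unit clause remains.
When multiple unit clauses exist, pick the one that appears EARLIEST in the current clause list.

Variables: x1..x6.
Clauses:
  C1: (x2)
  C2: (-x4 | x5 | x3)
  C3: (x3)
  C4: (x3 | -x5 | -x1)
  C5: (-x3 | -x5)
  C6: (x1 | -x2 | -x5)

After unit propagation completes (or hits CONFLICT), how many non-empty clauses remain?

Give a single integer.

unit clause [2] forces x2=T; simplify:
  drop -2 from [1, -2, -5] -> [1, -5]
  satisfied 1 clause(s); 5 remain; assigned so far: [2]
unit clause [3] forces x3=T; simplify:
  drop -3 from [-3, -5] -> [-5]
  satisfied 3 clause(s); 2 remain; assigned so far: [2, 3]
unit clause [-5] forces x5=F; simplify:
  satisfied 2 clause(s); 0 remain; assigned so far: [2, 3, 5]

Answer: 0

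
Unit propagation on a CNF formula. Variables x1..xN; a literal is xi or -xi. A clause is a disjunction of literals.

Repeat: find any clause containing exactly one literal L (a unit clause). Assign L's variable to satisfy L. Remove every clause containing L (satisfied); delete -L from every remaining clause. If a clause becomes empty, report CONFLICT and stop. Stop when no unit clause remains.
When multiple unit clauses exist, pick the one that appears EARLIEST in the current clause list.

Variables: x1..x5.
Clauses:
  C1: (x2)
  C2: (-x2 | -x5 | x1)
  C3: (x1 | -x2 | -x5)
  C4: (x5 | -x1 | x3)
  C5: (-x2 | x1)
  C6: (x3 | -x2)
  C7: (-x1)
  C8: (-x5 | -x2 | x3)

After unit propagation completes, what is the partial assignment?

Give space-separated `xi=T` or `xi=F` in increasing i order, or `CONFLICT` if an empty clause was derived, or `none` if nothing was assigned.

Answer: CONFLICT

Derivation:
unit clause [2] forces x2=T; simplify:
  drop -2 from [-2, -5, 1] -> [-5, 1]
  drop -2 from [1, -2, -5] -> [1, -5]
  drop -2 from [-2, 1] -> [1]
  drop -2 from [3, -2] -> [3]
  drop -2 from [-5, -2, 3] -> [-5, 3]
  satisfied 1 clause(s); 7 remain; assigned so far: [2]
unit clause [1] forces x1=T; simplify:
  drop -1 from [5, -1, 3] -> [5, 3]
  drop -1 from [-1] -> [] (empty!)
  satisfied 3 clause(s); 4 remain; assigned so far: [1, 2]
CONFLICT (empty clause)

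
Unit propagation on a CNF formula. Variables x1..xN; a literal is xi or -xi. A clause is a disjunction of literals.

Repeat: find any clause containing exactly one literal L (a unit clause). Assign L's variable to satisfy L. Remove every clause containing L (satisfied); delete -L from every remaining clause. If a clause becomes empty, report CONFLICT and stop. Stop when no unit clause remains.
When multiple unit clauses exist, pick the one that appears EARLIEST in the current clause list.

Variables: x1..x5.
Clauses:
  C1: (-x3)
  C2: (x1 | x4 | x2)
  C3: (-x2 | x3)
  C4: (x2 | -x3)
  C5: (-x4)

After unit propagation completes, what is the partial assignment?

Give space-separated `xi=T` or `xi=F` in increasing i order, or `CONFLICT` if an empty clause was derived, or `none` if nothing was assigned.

unit clause [-3] forces x3=F; simplify:
  drop 3 from [-2, 3] -> [-2]
  satisfied 2 clause(s); 3 remain; assigned so far: [3]
unit clause [-2] forces x2=F; simplify:
  drop 2 from [1, 4, 2] -> [1, 4]
  satisfied 1 clause(s); 2 remain; assigned so far: [2, 3]
unit clause [-4] forces x4=F; simplify:
  drop 4 from [1, 4] -> [1]
  satisfied 1 clause(s); 1 remain; assigned so far: [2, 3, 4]
unit clause [1] forces x1=T; simplify:
  satisfied 1 clause(s); 0 remain; assigned so far: [1, 2, 3, 4]

Answer: x1=T x2=F x3=F x4=F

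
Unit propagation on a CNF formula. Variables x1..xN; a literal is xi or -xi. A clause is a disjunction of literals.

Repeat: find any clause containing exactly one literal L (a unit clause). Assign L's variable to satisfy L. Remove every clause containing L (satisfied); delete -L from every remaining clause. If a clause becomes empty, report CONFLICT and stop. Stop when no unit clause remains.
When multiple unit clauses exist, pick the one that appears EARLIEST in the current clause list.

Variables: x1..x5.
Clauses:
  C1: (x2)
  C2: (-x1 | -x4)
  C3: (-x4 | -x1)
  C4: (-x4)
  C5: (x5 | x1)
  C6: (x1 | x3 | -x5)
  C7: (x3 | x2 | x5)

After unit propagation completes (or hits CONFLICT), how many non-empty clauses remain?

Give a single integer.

Answer: 2

Derivation:
unit clause [2] forces x2=T; simplify:
  satisfied 2 clause(s); 5 remain; assigned so far: [2]
unit clause [-4] forces x4=F; simplify:
  satisfied 3 clause(s); 2 remain; assigned so far: [2, 4]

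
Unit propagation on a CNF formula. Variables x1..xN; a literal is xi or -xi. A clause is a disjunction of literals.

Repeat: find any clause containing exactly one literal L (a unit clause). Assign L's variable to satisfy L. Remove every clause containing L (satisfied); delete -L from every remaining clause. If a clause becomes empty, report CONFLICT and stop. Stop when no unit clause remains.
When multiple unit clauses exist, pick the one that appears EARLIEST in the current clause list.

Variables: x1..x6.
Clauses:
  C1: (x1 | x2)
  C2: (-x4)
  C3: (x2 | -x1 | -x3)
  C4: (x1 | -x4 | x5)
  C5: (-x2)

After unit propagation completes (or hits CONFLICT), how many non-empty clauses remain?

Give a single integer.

unit clause [-4] forces x4=F; simplify:
  satisfied 2 clause(s); 3 remain; assigned so far: [4]
unit clause [-2] forces x2=F; simplify:
  drop 2 from [1, 2] -> [1]
  drop 2 from [2, -1, -3] -> [-1, -3]
  satisfied 1 clause(s); 2 remain; assigned so far: [2, 4]
unit clause [1] forces x1=T; simplify:
  drop -1 from [-1, -3] -> [-3]
  satisfied 1 clause(s); 1 remain; assigned so far: [1, 2, 4]
unit clause [-3] forces x3=F; simplify:
  satisfied 1 clause(s); 0 remain; assigned so far: [1, 2, 3, 4]

Answer: 0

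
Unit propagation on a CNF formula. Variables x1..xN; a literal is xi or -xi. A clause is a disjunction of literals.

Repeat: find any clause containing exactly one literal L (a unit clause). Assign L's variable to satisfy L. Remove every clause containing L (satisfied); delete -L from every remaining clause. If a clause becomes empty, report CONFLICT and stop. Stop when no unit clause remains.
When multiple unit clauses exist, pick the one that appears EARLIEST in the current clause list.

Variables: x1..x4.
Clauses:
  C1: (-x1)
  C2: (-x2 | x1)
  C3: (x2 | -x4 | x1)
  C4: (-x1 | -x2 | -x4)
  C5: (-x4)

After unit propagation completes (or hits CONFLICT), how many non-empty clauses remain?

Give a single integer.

unit clause [-1] forces x1=F; simplify:
  drop 1 from [-2, 1] -> [-2]
  drop 1 from [2, -4, 1] -> [2, -4]
  satisfied 2 clause(s); 3 remain; assigned so far: [1]
unit clause [-2] forces x2=F; simplify:
  drop 2 from [2, -4] -> [-4]
  satisfied 1 clause(s); 2 remain; assigned so far: [1, 2]
unit clause [-4] forces x4=F; simplify:
  satisfied 2 clause(s); 0 remain; assigned so far: [1, 2, 4]

Answer: 0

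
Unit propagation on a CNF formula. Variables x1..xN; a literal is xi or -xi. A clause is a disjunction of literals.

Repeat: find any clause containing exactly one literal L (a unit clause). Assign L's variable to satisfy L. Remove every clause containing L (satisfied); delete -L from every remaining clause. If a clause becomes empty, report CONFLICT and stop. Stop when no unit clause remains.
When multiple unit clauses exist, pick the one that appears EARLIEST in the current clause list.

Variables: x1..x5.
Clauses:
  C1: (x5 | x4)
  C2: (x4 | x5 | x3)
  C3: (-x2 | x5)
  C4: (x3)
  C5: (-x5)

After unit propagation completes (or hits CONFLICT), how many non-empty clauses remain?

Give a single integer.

Answer: 0

Derivation:
unit clause [3] forces x3=T; simplify:
  satisfied 2 clause(s); 3 remain; assigned so far: [3]
unit clause [-5] forces x5=F; simplify:
  drop 5 from [5, 4] -> [4]
  drop 5 from [-2, 5] -> [-2]
  satisfied 1 clause(s); 2 remain; assigned so far: [3, 5]
unit clause [4] forces x4=T; simplify:
  satisfied 1 clause(s); 1 remain; assigned so far: [3, 4, 5]
unit clause [-2] forces x2=F; simplify:
  satisfied 1 clause(s); 0 remain; assigned so far: [2, 3, 4, 5]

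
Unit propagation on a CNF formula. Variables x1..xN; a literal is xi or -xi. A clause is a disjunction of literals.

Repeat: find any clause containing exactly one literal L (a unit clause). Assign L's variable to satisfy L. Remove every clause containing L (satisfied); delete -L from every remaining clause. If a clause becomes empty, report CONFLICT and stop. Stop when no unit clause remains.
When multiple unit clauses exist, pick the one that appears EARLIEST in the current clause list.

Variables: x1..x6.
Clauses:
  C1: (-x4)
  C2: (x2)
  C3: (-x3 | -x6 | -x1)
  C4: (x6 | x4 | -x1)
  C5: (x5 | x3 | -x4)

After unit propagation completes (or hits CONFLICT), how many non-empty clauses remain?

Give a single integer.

unit clause [-4] forces x4=F; simplify:
  drop 4 from [6, 4, -1] -> [6, -1]
  satisfied 2 clause(s); 3 remain; assigned so far: [4]
unit clause [2] forces x2=T; simplify:
  satisfied 1 clause(s); 2 remain; assigned so far: [2, 4]

Answer: 2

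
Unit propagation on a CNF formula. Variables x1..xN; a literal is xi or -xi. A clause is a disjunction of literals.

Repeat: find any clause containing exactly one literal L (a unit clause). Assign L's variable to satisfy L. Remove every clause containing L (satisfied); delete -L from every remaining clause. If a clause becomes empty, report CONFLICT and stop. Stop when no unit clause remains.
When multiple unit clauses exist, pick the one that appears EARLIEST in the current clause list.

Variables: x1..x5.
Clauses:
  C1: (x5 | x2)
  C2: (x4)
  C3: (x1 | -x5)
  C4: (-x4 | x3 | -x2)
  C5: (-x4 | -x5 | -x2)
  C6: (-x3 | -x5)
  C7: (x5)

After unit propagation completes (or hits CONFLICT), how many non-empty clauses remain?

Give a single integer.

unit clause [4] forces x4=T; simplify:
  drop -4 from [-4, 3, -2] -> [3, -2]
  drop -4 from [-4, -5, -2] -> [-5, -2]
  satisfied 1 clause(s); 6 remain; assigned so far: [4]
unit clause [5] forces x5=T; simplify:
  drop -5 from [1, -5] -> [1]
  drop -5 from [-5, -2] -> [-2]
  drop -5 from [-3, -5] -> [-3]
  satisfied 2 clause(s); 4 remain; assigned so far: [4, 5]
unit clause [1] forces x1=T; simplify:
  satisfied 1 clause(s); 3 remain; assigned so far: [1, 4, 5]
unit clause [-2] forces x2=F; simplify:
  satisfied 2 clause(s); 1 remain; assigned so far: [1, 2, 4, 5]
unit clause [-3] forces x3=F; simplify:
  satisfied 1 clause(s); 0 remain; assigned so far: [1, 2, 3, 4, 5]

Answer: 0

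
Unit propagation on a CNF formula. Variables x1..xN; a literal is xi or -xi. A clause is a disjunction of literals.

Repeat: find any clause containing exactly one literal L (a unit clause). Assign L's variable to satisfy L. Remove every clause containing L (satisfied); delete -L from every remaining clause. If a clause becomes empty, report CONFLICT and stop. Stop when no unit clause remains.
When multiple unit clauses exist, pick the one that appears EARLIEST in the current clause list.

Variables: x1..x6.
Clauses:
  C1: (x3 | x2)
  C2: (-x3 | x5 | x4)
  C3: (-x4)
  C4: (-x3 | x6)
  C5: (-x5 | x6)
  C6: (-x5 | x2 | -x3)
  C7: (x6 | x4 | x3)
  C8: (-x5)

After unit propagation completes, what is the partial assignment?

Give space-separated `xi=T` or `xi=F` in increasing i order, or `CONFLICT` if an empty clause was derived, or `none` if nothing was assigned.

Answer: x2=T x3=F x4=F x5=F x6=T

Derivation:
unit clause [-4] forces x4=F; simplify:
  drop 4 from [-3, 5, 4] -> [-3, 5]
  drop 4 from [6, 4, 3] -> [6, 3]
  satisfied 1 clause(s); 7 remain; assigned so far: [4]
unit clause [-5] forces x5=F; simplify:
  drop 5 from [-3, 5] -> [-3]
  satisfied 3 clause(s); 4 remain; assigned so far: [4, 5]
unit clause [-3] forces x3=F; simplify:
  drop 3 from [3, 2] -> [2]
  drop 3 from [6, 3] -> [6]
  satisfied 2 clause(s); 2 remain; assigned so far: [3, 4, 5]
unit clause [2] forces x2=T; simplify:
  satisfied 1 clause(s); 1 remain; assigned so far: [2, 3, 4, 5]
unit clause [6] forces x6=T; simplify:
  satisfied 1 clause(s); 0 remain; assigned so far: [2, 3, 4, 5, 6]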